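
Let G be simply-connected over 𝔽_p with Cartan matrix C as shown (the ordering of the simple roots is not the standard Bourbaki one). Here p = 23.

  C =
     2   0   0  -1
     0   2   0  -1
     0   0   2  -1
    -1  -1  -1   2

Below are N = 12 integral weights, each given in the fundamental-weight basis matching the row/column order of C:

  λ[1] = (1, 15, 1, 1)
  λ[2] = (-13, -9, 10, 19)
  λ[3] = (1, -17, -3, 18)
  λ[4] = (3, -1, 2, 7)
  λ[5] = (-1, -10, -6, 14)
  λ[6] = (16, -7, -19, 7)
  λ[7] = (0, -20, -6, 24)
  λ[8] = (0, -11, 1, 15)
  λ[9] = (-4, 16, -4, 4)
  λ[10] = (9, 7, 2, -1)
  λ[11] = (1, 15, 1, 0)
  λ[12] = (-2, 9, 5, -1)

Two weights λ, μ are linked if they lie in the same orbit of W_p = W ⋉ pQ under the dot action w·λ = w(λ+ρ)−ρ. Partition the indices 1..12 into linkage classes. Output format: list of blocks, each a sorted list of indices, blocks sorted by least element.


Cartan matrix: type D_4 (|W|=192); un-permuting the 4 rows.

W_23-reps of the 12 weights in Ā_23 (same 4-coord order as C):

  λ_1+ρ ↦ (2, 16, 2, 1)
  λ_2+ρ ↦ (4, 0, 3, 8)
  λ_3+ρ ↦ (2, 16, 2, 1)
  λ_4+ρ ↦ (4, 0, 3, 8)
  λ_5+ρ ↦ (0, 9, 5, 1)
  λ_6+ρ ↦ (1, 10, 2, 4)
  λ_7+ρ ↦ (2, 16, 2, 1)
  λ_8+ρ ↦ (1, 10, 2, 4)
  λ_9+ρ ↦ (2, 16, 2, 1)
  λ_10+ρ ↦ (10, 8, 3, 0)
  λ_11+ρ ↦ (2, 16, 2, 1)
  λ_12+ρ ↦ (0, 9, 5, 1)

These 12 weights hit 5 W_23-dot-orbits; sizes (5, 2, 2, 2, 1):

[[1, 3, 7, 9, 11], [2, 4], [5, 12], [6, 8], [10]]


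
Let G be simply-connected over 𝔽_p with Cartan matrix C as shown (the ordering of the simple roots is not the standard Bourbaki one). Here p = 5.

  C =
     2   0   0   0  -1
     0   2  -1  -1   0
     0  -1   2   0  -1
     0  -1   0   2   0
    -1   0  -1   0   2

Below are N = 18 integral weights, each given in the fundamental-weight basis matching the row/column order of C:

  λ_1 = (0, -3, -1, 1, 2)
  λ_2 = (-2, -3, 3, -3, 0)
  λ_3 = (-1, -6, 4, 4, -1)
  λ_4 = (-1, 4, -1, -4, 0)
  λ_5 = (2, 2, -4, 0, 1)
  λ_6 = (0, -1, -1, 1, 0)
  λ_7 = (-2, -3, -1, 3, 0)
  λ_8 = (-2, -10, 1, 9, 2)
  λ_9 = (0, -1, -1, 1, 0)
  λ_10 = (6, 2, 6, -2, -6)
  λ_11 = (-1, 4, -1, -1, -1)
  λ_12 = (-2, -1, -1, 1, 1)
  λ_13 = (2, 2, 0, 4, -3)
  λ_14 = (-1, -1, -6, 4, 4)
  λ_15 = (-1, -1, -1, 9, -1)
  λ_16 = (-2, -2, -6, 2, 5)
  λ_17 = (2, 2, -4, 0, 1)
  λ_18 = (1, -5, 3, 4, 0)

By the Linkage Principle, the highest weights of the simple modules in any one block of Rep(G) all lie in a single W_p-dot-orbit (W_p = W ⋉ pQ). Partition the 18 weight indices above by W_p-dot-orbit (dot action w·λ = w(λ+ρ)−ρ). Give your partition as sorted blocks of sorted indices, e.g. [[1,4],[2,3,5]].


Root system A_5: the 5×5 matrix C matches after relabeling.

Each λ_j+ρ reduced to Ā_5; 5-tuples below use C's row order:

    λ_1+ρ ↦ (1, 0, 2, 0, 1)
    λ_2+ρ ↦ (1, 2, 0, 2, 0)
    λ_3+ρ ↦ (0, 5, 0, 0, 0)
    λ_4+ρ ↦ (1, 2, 0, 2, 0)
    λ_5+ρ ↦ (1, 0, 2, 0, 1)
    λ_6+ρ ↦ (1, 0, 0, 2, 1)
    λ_7+ρ ↦ (1, 0, 0, 2, 1)
    λ_8+ρ ↦ (1, 2, 0, 2, 0)
    λ_9+ρ ↦ (1, 0, 0, 2, 1)
    λ_10+ρ ↦ (1, 0, 0, 2, 1)
    λ_11+ρ ↦ (0, 5, 0, 0, 0)
    λ_12+ρ ↦ (1, 0, 0, 2, 1)
    λ_13+ρ ↦ (1, 0, 2, 0, 1)
    λ_14+ρ ↦ (0, 5, 0, 0, 0)
    λ_15+ρ ↦ (0, 5, 0, 0, 0)
    λ_16+ρ ↦ (1, 2, 0, 2, 0)
    λ_17+ρ ↦ (1, 0, 2, 0, 1)
    λ_18+ρ ↦ (1, 2, 0, 2, 0)

The 18 indices split into 4 linkage classes (same alcove rep ⇔ same W_5-dot-orbit):

[[1, 5, 13, 17], [2, 4, 8, 16, 18], [3, 11, 14, 15], [6, 7, 9, 10, 12]]


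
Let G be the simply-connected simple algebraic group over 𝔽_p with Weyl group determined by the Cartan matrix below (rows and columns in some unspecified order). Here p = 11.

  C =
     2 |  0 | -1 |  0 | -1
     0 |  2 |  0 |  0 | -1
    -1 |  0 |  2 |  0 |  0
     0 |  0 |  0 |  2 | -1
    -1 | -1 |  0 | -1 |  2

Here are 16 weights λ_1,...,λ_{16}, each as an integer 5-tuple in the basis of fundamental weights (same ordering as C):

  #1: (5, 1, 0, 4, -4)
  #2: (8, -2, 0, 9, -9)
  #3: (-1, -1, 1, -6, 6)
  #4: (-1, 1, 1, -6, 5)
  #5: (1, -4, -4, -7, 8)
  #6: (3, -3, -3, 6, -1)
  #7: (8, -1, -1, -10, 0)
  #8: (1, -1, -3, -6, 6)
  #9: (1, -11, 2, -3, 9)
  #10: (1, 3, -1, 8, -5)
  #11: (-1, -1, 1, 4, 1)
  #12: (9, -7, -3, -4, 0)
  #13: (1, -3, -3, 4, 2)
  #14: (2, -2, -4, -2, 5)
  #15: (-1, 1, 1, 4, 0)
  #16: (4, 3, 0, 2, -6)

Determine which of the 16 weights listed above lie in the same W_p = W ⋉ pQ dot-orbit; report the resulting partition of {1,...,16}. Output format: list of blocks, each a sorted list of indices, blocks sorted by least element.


Type D_5, rank 5, |W|=1920; reorder rows/cols to standard.

Ā_11 reps of the 16 weights (D_5, coords as presented):

  1: (0, 1, 1, 2, 2) · 2: (1, 8, 0, 1, 0) · 3: (0, 0, 2, 5, 2) · 4: (0, 2, 2, 5, 1) · 5: (0, 2, 2, 5, 1) · 6: (0, 0, 2, 5, 2) · 7: (1, 8, 0, 1, 0) · 8: (0, 0, 2, 5, 2) · 9: (1, 6, 1, 2, 0) · 10: (0, 0, 2, 5, 2) · 11: (0, 0, 2, 5, 2) · 12: (0, 2, 2, 5, 1) · 13: (0, 2, 2, 5, 1) · 14: (2, 1, 1, 1, 2) · 15: (0, 2, 2, 5, 1) · 16: (0, 1, 1, 2, 2)

Linkage partition of the 16 weights (6 classes, p=11):

[[1, 16], [2, 7], [3, 6, 8, 10, 11], [4, 5, 12, 13, 15], [9], [14]]


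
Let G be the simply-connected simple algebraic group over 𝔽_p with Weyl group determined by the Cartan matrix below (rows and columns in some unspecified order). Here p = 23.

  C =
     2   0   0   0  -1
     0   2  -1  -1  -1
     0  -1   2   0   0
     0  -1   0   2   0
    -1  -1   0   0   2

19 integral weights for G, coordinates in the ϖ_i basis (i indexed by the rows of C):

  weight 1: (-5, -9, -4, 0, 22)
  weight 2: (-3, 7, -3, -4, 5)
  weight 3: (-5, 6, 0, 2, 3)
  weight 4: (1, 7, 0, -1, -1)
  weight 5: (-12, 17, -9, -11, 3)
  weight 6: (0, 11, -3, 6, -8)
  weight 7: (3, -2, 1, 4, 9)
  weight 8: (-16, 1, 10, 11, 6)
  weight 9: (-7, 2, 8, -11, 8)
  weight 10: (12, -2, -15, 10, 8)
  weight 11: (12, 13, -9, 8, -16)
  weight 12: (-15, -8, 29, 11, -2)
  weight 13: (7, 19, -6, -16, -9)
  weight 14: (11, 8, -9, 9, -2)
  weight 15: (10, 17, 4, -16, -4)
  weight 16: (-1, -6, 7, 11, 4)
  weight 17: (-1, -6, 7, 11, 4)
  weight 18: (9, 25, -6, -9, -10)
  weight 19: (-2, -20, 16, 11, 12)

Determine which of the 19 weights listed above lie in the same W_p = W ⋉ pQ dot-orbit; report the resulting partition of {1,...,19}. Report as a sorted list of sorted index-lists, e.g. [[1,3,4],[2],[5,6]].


Dynkin diagram of C (from the 8 off-diagonal −1 entries): D_5.

Folding the 19 weights λ_j+ρ into Ā_23 (reps in the given 5-coord order):

    1: (4, 7, 1, 3, 0)
    2: (2, 3, 2, 3, 4)
    3: (4, 7, 1, 3, 0)
    4: (2, 8, 1, 0, 0)
    5: (4, 7, 1, 3, 0)
    6: (6, 3, 2, 7, 1)
    7: (4, 1, 1, 4, 3)
    8: (2, 3, 2, 3, 4)
    9: (2, 3, 2, 3, 4)
    10: (4, 1, 1, 4, 3)
    11: (2, 8, 1, 0, 0)
    12: (4, 7, 1, 3, 0)
    13: (0, 5, 3, 7, 0)
    14: (4, 7, 1, 3, 0)
    15: (0, 5, 3, 7, 0)
    16: (0, 5, 3, 7, 0)
    17: (0, 5, 3, 7, 0)
    18: (4, 1, 1, 4, 3)
    19: (6, 3, 2, 7, 1)

Linkage partition of the 19 weights (6 classes, p=23):

[[1, 3, 5, 12, 14], [2, 8, 9], [4, 11], [6, 19], [7, 10, 18], [13, 15, 16, 17]]


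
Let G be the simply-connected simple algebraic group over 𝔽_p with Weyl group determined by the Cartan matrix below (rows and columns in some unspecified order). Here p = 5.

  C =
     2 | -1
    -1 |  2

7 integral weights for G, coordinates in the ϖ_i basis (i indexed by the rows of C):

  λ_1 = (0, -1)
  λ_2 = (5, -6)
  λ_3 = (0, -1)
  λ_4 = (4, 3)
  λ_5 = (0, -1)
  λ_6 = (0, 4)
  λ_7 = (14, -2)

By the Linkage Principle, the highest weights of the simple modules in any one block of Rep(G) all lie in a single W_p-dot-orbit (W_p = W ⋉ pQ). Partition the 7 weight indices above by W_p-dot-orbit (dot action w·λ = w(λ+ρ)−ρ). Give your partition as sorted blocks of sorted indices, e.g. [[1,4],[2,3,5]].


A_2 Cartan matrix, 2 simple roots permuted; ρ=(1,1).

Ā_5 reps of the 7 weights (A_2, coords as presented):

    1: (1, 0)
    2: (0, 4)
    3: (1, 0)
    4: (1, 0)
    5: (1, 0)
    6: (0, 4)
    7: (1, 0)

These 7 weights hit 2 W_5-dot-orbits; sizes (5, 2):

[[1, 3, 4, 5, 7], [2, 6]]


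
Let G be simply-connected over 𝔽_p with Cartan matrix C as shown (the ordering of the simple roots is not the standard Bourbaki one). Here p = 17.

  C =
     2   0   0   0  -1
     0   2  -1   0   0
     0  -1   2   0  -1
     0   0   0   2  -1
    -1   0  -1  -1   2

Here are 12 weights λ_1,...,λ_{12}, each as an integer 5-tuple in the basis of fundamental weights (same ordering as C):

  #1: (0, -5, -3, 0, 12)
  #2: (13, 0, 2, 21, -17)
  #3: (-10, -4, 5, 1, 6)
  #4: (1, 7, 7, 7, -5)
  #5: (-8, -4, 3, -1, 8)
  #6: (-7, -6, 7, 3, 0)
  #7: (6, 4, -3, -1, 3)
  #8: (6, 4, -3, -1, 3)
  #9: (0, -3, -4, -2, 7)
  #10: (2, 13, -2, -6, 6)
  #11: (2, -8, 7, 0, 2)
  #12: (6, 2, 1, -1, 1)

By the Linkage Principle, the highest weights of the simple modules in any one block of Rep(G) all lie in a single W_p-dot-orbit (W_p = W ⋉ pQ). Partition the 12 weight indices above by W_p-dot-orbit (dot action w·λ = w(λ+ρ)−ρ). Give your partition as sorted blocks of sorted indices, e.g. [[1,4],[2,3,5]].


Type D_5, rank 5, |W|=1920; reorder rows/cols to standard.

λ_j+ρ reflected into Ā_17 (⟨·,θ^∨⟩≤17); 5-tuples as given:

    λ_1 → (1, 3, 2, 1, 2)
    λ_2 → (3, 6, 1, 1, 2)
    λ_3 → (7, 3, 1, 0, 2)
    λ_4 → (1, 3, 2, 1, 2)
    λ_5 → (7, 3, 1, 0, 2)
    λ_6 → (1, 3, 2, 1, 2)
    λ_7 → (7, 3, 1, 0, 2)
    λ_8 → (7, 3, 1, 0, 2)
    λ_9 → (1, 3, 2, 1, 2)
    λ_10 → (3, 6, 1, 1, 2)
    λ_11 → (3, 6, 1, 1, 2)
    λ_12 → (7, 3, 1, 0, 2)

Grouping the 12 weights by Ā_17-representative: 3 linkage classes.

[[1, 4, 6, 9], [2, 10, 11], [3, 5, 7, 8, 12]]


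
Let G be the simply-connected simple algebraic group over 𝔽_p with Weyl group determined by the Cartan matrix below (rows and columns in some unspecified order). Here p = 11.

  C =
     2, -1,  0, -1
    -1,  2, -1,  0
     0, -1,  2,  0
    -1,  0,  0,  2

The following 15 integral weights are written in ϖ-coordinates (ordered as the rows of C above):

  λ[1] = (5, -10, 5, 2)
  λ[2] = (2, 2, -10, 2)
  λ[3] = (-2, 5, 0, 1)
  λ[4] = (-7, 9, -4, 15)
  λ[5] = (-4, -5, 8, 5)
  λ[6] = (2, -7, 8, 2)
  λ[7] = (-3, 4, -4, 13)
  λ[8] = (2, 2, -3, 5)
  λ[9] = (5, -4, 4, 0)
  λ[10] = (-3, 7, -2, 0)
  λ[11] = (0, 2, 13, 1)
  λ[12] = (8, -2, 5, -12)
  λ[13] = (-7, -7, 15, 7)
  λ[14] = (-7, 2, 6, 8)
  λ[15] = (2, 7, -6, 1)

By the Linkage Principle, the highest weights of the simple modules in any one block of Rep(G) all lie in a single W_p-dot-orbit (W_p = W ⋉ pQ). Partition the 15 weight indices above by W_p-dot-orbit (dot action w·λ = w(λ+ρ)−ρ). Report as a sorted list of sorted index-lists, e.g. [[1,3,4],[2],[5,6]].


C ↔ A_4 under row/col permutation; |W(A_4)| = 120.

Each λ_j+ρ reduced to Ā_11; 4-tuples below use C's row order:

  λ_1 → (3, 3, 3, 0);  λ_2 → (3, 3, 3, 0);  λ_3 → (1, 5, 1, 1);  λ_4 → (1, 5, 1, 1);  λ_5 → (3, 3, 2, 1);  λ_6 → (3, 3, 3, 0);  λ_7 → (1, 2, 0, 5);  λ_8 → (3, 1, 1, 5);  λ_9 → (3, 3, 2, 1);  λ_10 → (1, 5, 1, 1);  λ_11 → (3, 3, 2, 1);  λ_12 → (1, 2, 0, 5);  λ_13 → (1, 5, 1, 1);  λ_14 → (3, 3, 2, 1);  λ_15 → (3, 3, 3, 0)

Partition of {1..15} into 5 W_11-dot-orbits:

[[1, 2, 6, 15], [3, 4, 10, 13], [5, 9, 11, 14], [7, 12], [8]]


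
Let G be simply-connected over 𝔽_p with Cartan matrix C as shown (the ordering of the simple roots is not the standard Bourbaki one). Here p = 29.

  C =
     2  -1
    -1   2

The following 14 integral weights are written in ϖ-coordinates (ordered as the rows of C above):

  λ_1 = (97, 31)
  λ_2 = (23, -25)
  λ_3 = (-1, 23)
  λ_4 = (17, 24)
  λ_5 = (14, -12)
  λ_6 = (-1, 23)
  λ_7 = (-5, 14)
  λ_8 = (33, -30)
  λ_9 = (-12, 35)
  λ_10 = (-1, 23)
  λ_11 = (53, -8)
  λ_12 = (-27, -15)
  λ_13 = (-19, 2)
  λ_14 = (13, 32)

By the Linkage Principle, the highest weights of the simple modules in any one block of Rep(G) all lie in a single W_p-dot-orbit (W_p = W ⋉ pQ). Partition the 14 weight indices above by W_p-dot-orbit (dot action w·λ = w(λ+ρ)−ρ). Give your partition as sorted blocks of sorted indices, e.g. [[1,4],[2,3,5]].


Root system A_2: the 2×2 matrix C matches after relabeling.

λ_j+ρ reflected into Ā_29 (⟨·,θ^∨⟩≤29); 2-tuples as given:

  λ_1+ρ ↦ (3, 15)
  λ_2+ρ ↦ (0, 24)
  λ_3+ρ ↦ (0, 24)
  λ_4+ρ ↦ (4, 11)
  λ_5+ρ ↦ (4, 11)
  λ_6+ρ ↦ (0, 24)
  λ_7+ρ ↦ (4, 11)
  λ_8+ρ ↦ (0, 24)
  λ_9+ρ ↦ (4, 18)
  λ_10+ρ ↦ (0, 24)
  λ_11+ρ ↦ (4, 18)
  λ_12+ρ ↦ (3, 15)
  λ_13+ρ ↦ (3, 15)
  λ_14+ρ ↦ (4, 11)

Partition of {1..14} into 4 W_29-dot-orbits:

[[1, 12, 13], [2, 3, 6, 8, 10], [4, 5, 7, 14], [9, 11]]


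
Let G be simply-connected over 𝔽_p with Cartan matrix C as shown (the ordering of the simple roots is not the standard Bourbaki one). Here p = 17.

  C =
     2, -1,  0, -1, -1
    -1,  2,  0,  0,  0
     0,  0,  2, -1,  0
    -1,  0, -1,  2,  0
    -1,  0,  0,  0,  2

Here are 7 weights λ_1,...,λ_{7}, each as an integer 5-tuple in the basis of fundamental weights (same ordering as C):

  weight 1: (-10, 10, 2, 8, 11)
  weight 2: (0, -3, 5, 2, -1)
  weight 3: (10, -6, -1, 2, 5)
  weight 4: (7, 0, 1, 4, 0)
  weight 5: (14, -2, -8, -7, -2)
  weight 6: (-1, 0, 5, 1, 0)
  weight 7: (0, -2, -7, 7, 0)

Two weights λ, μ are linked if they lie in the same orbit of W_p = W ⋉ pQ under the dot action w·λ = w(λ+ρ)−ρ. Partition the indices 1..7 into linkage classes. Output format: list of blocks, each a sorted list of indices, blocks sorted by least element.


Type D_5, rank 5, |W|=1920; reorder rows/cols to standard.

W_17-reps of the 7 weights in Ā_17 (same 5-coord order as C):

    1: (0, 2, 6, 3, 3)
    2: (0, 1, 6, 2, 1)
    3: (0, 2, 6, 3, 3)
    4: (0, 1, 6, 2, 1)
    5: (0, 1, 6, 2, 1)
    6: (0, 1, 6, 2, 1)
    7: (0, 1, 6, 2, 1)

These 7 weights hit 2 W_17-dot-orbits; sizes (2, 5):

[[1, 3], [2, 4, 5, 6, 7]]


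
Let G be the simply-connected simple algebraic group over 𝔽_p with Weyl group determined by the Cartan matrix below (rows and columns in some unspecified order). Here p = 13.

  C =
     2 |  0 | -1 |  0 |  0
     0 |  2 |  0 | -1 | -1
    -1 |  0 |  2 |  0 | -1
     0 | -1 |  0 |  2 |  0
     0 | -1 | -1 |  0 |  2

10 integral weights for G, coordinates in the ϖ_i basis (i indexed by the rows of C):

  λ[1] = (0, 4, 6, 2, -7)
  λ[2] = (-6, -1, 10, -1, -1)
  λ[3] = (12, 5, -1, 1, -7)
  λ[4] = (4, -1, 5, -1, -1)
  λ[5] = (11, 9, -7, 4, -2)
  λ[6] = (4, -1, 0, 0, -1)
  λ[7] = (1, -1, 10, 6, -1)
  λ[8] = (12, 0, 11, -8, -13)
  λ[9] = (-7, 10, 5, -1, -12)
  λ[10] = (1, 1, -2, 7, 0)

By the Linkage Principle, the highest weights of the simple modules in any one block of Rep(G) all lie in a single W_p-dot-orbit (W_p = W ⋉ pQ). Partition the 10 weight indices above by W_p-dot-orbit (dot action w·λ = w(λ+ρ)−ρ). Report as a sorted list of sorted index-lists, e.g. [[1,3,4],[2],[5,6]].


Dynkin diagram of C (from the 8 off-diagonal −1 entries): A_5.

Folding the 10 weights λ_j+ρ into Ā_13 (reps in the given 5-coord order):

  1: (1, 1, 1, 2, 5) · 2: (5, 0, 6, 0, 0) · 3: (5, 0, 6, 0, 0) · 4: (5, 0, 6, 0, 0) · 5: (1, 1, 1, 2, 5) · 6: (5, 0, 1, 1, 0) · 7: (5, 0, 6, 0, 0) · 8: (5, 0, 1, 1, 0) · 9: (5, 0, 6, 0, 0) · 10: (1, 2, 1, 8, 0)

The 10 indices split into 4 linkage classes (same alcove rep ⇔ same W_13-dot-orbit):

[[1, 5], [2, 3, 4, 7, 9], [6, 8], [10]]


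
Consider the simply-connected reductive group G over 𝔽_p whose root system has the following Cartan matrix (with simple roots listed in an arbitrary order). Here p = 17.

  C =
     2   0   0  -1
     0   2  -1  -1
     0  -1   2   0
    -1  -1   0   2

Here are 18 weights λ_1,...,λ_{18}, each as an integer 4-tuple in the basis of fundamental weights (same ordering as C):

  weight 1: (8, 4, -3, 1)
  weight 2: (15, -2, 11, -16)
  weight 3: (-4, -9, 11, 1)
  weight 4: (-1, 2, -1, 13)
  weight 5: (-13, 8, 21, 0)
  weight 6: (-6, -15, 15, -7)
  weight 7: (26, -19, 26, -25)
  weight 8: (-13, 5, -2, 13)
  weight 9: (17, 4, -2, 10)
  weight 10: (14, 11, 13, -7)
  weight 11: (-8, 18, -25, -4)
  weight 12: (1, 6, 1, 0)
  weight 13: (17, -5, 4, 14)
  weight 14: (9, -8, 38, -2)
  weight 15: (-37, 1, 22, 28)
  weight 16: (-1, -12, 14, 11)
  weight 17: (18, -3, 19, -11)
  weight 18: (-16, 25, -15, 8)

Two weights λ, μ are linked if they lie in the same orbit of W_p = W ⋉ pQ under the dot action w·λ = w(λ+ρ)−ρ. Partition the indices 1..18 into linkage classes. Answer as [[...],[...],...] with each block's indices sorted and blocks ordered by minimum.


Root system A_4: the 4×4 matrix C matches after relabeling.

Ā_17 reps of the 18 weights (A_4, coords as presented):

  1: (9, 3, 2, 2)
  2: (0, 11, 4, 1)
  3: (6, 1, 3, 2)
  4: (0, 3, 0, 14)
  5: (9, 3, 2, 2)
  6: (6, 1, 3, 2)
  7: (2, 7, 2, 1)
  8: (9, 3, 2, 2)
  9: (0, 11, 4, 1)
  10: (6, 1, 3, 2)
  11: (2, 7, 2, 1)
  12: (2, 7, 2, 1)
  13: (0, 11, 4, 1)
  14: (2, 7, 2, 1)
  15: (9, 3, 2, 2)
  16: (0, 11, 4, 1)
  17: (2, 7, 2, 1)
  18: (6, 1, 3, 2)

Linkage partition of the 18 weights (5 classes, p=17):

[[1, 5, 8, 15], [2, 9, 13, 16], [3, 6, 10, 18], [4], [7, 11, 12, 14, 17]]


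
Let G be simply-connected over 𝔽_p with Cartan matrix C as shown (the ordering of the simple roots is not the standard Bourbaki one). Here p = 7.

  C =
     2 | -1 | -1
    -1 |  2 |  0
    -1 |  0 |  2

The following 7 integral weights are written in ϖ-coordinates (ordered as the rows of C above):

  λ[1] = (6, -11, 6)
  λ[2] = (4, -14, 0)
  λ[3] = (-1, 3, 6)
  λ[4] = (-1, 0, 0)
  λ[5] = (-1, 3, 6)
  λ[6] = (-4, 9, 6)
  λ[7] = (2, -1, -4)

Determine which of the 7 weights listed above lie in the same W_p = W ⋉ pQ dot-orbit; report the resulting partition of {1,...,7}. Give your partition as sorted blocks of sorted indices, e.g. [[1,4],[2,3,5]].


A_3 Cartan matrix, 3 simple roots permuted; ρ=(1,1,1).

W_7-reps of the 7 weights in Ā_7 (same 3-coord order as C):

    λ_1 → (0, 0, 3)
    λ_2 → (0, 1, 1)
    λ_3 → (0, 0, 3)
    λ_4 → (0, 1, 1)
    λ_5 → (0, 0, 3)
    λ_6 → (0, 0, 3)
    λ_7 → (0, 0, 3)

These 7 weights hit 2 W_7-dot-orbits; sizes (5, 2):

[[1, 3, 5, 6, 7], [2, 4]]


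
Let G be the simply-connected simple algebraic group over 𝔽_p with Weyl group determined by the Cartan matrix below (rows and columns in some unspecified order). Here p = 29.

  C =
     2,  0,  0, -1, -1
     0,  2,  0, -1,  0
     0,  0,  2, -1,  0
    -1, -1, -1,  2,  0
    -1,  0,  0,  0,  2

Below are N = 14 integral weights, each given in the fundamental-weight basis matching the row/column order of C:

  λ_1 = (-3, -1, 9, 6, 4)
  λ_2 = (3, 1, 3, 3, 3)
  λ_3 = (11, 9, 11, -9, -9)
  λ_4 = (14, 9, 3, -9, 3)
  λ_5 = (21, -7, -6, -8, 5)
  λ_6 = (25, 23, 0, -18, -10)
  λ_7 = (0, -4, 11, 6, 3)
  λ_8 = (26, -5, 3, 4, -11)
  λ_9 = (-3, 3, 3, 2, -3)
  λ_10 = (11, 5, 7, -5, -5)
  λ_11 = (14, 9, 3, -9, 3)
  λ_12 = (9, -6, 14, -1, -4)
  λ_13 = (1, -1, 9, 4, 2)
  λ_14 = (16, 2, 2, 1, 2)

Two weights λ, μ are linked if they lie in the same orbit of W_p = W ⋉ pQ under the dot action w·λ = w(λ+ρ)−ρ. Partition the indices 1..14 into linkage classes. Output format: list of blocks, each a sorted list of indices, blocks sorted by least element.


Cartan matrix: type D_5 (|W|=1920); un-permuting the 5 rows.

W_29-reps of the 14 weights in Ā_29 (same 5-coord order as C):

    λ_1+ρ ↦ (2, 0, 10, 5, 3)
    λ_2+ρ ↦ (4, 2, 4, 4, 4)
    λ_3+ρ ↦ (4, 2, 4, 4, 4)
    λ_4+ρ ↦ (4, 2, 4, 4, 4)
    λ_5+ρ ↦ (3, 5, 6, 4, 3)
    λ_6+ρ ↦ (1, 3, 12, 4, 4)
    λ_7+ρ ↦ (1, 3, 12, 4, 4)
    λ_8+ρ ↦ (1, 3, 3, 1, 2)
    λ_9+ρ ↦ (1, 3, 3, 1, 2)
    λ_10+ρ ↦ (4, 2, 4, 4, 4)
    λ_11+ρ ↦ (4, 2, 4, 4, 4)
    λ_12+ρ ↦ (2, 0, 10, 5, 3)
    λ_13+ρ ↦ (2, 0, 10, 5, 3)
    λ_14+ρ ↦ (1, 3, 3, 1, 2)

Partition of {1..14} into 5 W_29-dot-orbits:

[[1, 12, 13], [2, 3, 4, 10, 11], [5], [6, 7], [8, 9, 14]]


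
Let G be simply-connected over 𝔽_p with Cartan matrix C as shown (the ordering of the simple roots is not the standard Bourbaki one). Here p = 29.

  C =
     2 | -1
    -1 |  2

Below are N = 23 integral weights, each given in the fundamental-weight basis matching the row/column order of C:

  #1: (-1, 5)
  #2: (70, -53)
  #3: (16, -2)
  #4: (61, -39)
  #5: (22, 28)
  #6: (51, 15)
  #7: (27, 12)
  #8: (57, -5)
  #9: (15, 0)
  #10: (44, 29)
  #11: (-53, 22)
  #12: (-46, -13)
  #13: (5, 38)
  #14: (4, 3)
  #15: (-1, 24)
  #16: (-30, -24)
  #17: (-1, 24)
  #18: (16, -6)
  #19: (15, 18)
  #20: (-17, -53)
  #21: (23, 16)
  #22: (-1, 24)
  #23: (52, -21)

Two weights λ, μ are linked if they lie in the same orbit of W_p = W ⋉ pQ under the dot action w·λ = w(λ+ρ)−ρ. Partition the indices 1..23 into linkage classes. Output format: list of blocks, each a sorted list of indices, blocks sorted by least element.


A_2 Cartan matrix, 2 simple roots permuted; ρ=(1,1).

Alcove-folded reps (p=29, 23 weights, presented ϖ-order):

  1: (0, 6);  2: (10, 13);  3: (16, 1);  4: (5, 4);  5: (0, 6);  6: (10, 13);  7: (16, 1);  8: (0, 25);  9: (16, 1);  10: (16, 1);  11: (0, 6);  12: (16, 1);  13: (10, 13);  14: (5, 4);  15: (0, 25);  16: (0, 6);  17: (0, 25);  18: (12, 5);  19: (10, 13);  20: (10, 13);  21: (12, 5);  22: (0, 25);  23: (5, 4)

The 23 indices split into 6 linkage classes (same alcove rep ⇔ same W_29-dot-orbit):

[[1, 5, 11, 16], [2, 6, 13, 19, 20], [3, 7, 9, 10, 12], [4, 14, 23], [8, 15, 17, 22], [18, 21]]


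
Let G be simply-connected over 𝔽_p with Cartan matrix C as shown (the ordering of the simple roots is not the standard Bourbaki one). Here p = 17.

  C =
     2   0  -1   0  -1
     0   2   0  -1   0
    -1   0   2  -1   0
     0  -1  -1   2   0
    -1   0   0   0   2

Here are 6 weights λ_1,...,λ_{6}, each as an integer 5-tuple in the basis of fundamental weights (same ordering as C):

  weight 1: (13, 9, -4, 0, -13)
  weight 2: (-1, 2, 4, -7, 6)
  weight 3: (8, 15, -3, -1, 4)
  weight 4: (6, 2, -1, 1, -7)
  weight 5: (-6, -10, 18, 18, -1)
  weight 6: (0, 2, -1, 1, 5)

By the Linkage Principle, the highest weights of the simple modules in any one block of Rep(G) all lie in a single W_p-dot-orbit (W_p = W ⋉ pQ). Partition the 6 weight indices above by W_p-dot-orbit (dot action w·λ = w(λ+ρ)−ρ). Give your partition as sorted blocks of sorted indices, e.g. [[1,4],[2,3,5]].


Dynkin diagram of C (from the 8 off-diagonal −1 entries): A_5.

W_17-reps of the 6 weights in Ā_17 (same 5-coord order as C):

  λ_1+ρ ↦ (1, 3, 0, 2, 6);  λ_2+ρ ↦ (1, 3, 0, 2, 6);  λ_3+ρ ↦ (1, 3, 0, 2, 6);  λ_4+ρ ↦ (1, 3, 0, 2, 6);  λ_5+ρ ↦ (5, 1, 2, 2, 7);  λ_6+ρ ↦ (1, 3, 0, 2, 6)

These 6 weights hit 2 W_17-dot-orbits; sizes (5, 1):

[[1, 2, 3, 4, 6], [5]]


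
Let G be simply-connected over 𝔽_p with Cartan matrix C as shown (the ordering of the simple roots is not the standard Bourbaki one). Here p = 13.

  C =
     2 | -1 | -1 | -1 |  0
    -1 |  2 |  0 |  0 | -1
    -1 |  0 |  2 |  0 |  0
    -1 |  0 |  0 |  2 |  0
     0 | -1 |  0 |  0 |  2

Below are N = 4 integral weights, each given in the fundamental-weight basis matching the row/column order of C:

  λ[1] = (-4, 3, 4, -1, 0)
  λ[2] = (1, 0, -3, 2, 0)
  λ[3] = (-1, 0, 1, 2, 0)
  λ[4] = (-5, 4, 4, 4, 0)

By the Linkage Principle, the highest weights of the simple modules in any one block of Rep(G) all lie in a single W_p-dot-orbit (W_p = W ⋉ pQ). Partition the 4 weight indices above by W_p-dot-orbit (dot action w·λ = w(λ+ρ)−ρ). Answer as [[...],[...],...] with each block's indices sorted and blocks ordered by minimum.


Root system D_5: the 5×5 matrix C matches after relabeling.

Each λ_j+ρ reduced to Ā_13; 5-tuples below use C's row order:

  λ_1+ρ ↦ (0, 1, 2, 3, 1) · λ_2+ρ ↦ (0, 1, 2, 3, 1) · λ_3+ρ ↦ (0, 1, 2, 3, 1) · λ_4+ρ ↦ (4, 1, 1, 1, 1)

Partition of {1..4} into 2 W_13-dot-orbits:

[[1, 2, 3], [4]]


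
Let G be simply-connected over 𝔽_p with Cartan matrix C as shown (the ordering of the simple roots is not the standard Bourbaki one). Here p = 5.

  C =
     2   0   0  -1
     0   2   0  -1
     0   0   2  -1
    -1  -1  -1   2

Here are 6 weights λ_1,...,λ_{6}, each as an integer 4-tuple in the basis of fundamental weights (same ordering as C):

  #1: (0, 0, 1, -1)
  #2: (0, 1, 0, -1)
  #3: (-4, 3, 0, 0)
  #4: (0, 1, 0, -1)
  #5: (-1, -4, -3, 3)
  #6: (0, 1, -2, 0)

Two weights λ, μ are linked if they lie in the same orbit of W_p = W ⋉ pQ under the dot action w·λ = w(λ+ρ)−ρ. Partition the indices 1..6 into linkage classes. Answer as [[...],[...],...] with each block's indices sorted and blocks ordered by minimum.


Type D_4, rank 4, |W|=192; reorder rows/cols to standard.

λ_j+ρ reflected into Ā_5 (⟨·,θ^∨⟩≤5); 4-tuples as given:

  [1] (1, 1, 2, 0)
  [2] (1, 2, 1, 0)
  [3] (1, 2, 1, 0)
  [4] (1, 2, 1, 0)
  [5] (1, 2, 1, 0)
  [6] (1, 2, 1, 0)

These 6 weights hit 2 W_5-dot-orbits; sizes (1, 5):

[[1], [2, 3, 4, 5, 6]]


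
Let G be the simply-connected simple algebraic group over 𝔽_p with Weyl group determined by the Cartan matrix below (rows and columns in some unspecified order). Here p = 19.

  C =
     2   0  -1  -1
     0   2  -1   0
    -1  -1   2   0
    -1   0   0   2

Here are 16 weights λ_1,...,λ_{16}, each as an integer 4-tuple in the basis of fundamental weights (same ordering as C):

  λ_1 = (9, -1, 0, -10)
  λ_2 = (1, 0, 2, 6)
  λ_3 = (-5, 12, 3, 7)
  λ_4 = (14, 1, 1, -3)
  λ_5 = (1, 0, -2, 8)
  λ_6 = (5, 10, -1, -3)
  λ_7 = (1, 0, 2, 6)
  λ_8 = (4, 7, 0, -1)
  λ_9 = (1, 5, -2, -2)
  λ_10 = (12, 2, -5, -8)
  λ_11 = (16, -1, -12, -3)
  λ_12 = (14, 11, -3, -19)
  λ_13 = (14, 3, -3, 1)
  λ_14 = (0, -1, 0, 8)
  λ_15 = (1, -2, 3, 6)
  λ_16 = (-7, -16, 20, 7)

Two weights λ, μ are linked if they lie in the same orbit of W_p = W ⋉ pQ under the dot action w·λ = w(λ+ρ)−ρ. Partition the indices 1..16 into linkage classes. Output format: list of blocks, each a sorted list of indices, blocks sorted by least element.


Cartan matrix: type A_4 (|W|=120); un-permuting the 4 rows.

Each λ_j+ρ reduced to Ā_19; 4-tuples below use C's row order:

    λ_1+ρ ↦ (1, 0, 1, 9)
    λ_2+ρ ↦ (2, 1, 3, 7)
    λ_3+ρ ↦ (4, 11, 0, 2)
    λ_4+ρ ↦ (13, 2, 2, 2)
    λ_5+ρ ↦ (1, 0, 1, 9)
    λ_6+ρ ↦ (4, 11, 0, 2)
    λ_7+ρ ↦ (2, 1, 3, 7)
    λ_8+ρ ↦ (5, 8, 1, 0)
    λ_9+ρ ↦ (0, 5, 1, 1)
    λ_10+ρ ↦ (2, 1, 3, 7)
    λ_11+ρ ↦ (4, 11, 0, 2)
    λ_12+ρ ↦ (2, 1, 3, 7)
    λ_13+ρ ↦ (13, 2, 2, 2)
    λ_14+ρ ↦ (1, 0, 1, 9)
    λ_15+ρ ↦ (2, 1, 3, 7)
    λ_16+ρ ↦ (4, 11, 0, 2)

Linkage partition of the 16 weights (6 classes, p=19):

[[1, 5, 14], [2, 7, 10, 12, 15], [3, 6, 11, 16], [4, 13], [8], [9]]


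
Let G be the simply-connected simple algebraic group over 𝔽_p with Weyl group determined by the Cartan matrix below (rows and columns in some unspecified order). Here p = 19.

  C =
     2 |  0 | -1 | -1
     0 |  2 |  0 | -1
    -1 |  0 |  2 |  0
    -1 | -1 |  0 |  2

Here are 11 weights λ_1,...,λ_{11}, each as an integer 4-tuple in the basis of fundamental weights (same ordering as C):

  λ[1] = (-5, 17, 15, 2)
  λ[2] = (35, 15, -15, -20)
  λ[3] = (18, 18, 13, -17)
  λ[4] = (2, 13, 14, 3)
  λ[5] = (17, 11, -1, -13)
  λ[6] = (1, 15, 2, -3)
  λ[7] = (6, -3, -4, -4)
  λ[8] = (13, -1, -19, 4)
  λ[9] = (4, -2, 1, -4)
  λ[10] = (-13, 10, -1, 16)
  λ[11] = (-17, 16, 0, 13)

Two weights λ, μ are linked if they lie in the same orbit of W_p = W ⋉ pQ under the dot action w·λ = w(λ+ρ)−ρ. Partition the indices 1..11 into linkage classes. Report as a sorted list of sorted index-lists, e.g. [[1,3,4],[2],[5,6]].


Type A_4, rank 4, |W|=120; reorder rows/cols to standard.

W_19-reps of the 11 weights in Ā_19 (same 4-coord order as C):

  λ_1 → (1, 3, 2, 1)
  λ_2 → (0, 14, 3, 2)
  λ_3 → (0, 14, 3, 2)
  λ_4 → (1, 3, 2, 1)
  λ_5 → (6, 0, 0, 12)
  λ_6 → (0, 14, 3, 2)
  λ_7 → (1, 3, 2, 1)
  λ_8 → (4, 0, 14, 1)
  λ_9 → (1, 3, 2, 1)
  λ_10 → (0, 2, 3, 5)
  λ_11 → (1, 3, 2, 1)

These 11 weights hit 5 W_19-dot-orbits; sizes (5, 3, 1, 1, 1):

[[1, 4, 7, 9, 11], [2, 3, 6], [5], [8], [10]]


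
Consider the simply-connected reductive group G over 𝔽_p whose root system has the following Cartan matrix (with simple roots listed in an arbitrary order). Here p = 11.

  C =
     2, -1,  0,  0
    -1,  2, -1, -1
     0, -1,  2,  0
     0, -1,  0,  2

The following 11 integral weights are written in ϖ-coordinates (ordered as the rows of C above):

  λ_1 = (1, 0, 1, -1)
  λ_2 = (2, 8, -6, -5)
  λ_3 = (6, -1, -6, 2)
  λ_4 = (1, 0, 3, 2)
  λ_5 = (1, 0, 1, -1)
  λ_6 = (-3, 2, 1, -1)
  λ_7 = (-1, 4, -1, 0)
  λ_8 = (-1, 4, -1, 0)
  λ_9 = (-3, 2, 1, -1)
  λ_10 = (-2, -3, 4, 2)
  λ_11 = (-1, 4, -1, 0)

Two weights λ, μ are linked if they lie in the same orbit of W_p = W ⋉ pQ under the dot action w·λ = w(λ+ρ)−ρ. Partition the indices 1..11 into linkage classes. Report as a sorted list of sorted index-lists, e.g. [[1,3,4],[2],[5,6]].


Root system D_4: the 4×4 matrix C matches after relabeling.

Alcove-folded reps (p=11, 11 weights, presented ϖ-order):

  λ_1 → (2, 1, 2, 0);  λ_2 → (2, 1, 4, 3);  λ_3 → (2, 3, 0, 2);  λ_4 → (2, 1, 4, 3);  λ_5 → (2, 1, 2, 0);  λ_6 → (2, 1, 2, 0);  λ_7 → (0, 5, 0, 1);  λ_8 → (0, 5, 0, 1);  λ_9 → (2, 1, 2, 0);  λ_10 → (2, 1, 2, 0);  λ_11 → (0, 5, 0, 1)

Grouping the 11 weights by Ā_11-representative: 4 linkage classes.

[[1, 5, 6, 9, 10], [2, 4], [3], [7, 8, 11]]


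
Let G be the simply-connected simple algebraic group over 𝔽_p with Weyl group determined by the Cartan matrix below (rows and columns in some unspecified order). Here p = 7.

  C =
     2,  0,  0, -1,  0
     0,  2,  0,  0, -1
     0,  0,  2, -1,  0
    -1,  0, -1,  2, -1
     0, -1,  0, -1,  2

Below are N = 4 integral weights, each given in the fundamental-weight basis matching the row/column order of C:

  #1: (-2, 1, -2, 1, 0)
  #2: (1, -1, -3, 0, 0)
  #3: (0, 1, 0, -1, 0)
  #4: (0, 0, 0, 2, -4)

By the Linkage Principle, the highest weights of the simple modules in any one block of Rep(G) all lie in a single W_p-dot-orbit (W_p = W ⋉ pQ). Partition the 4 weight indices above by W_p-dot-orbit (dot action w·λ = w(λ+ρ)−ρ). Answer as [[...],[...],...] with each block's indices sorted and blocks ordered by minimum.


D_5 Cartan matrix, 5 simple roots permuted; ρ=(1,1,1,1,1).

λ_j+ρ reflected into Ā_7 (⟨·,θ^∨⟩≤7); 5-tuples as given:

  λ_1 → (1, 2, 1, 0, 1)
  λ_2 → (1, 0, 1, 1, 0)
  λ_3 → (1, 2, 1, 0, 1)
  λ_4 → (1, 2, 1, 0, 1)

Linkage partition of the 4 weights (2 classes, p=7):

[[1, 3, 4], [2]]


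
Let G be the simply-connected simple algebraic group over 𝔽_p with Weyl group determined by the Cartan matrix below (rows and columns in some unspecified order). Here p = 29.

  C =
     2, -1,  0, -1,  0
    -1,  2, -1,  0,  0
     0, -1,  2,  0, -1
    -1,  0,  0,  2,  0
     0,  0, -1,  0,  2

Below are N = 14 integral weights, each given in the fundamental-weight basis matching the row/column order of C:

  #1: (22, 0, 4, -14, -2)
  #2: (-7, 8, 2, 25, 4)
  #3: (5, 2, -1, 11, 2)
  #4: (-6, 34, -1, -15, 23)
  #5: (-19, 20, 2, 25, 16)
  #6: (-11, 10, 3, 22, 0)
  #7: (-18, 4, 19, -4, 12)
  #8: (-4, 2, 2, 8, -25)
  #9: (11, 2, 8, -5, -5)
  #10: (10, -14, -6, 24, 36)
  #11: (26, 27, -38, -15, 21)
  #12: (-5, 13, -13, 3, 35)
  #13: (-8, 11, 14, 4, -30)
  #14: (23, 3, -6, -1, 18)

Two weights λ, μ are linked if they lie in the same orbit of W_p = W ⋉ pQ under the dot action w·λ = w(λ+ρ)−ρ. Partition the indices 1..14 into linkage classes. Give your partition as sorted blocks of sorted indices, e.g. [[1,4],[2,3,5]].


Type A_5, rank 5, |W|=720; reorder rows/cols to standard.

λ_j+ρ reflected into Ā_29 (⟨·,θ^∨⟩≤29); 5-tuples as given:

    λ_1+ρ ↦ (10, 1, 4, 13, 1)
    λ_2+ρ ↦ (6, 3, 0, 12, 3)
    λ_3+ρ ↦ (6, 3, 0, 12, 3)
    λ_4+ρ ↦ (10, 1, 4, 13, 1)
    λ_5+ρ ↦ (6, 3, 0, 12, 3)
    λ_6+ρ ↦ (10, 1, 4, 13, 1)
    λ_7+ρ ↦ (8, 3, 5, 4, 4)
    λ_8+ρ ↦ (6, 3, 0, 12, 3)
    λ_9+ρ ↦ (8, 3, 5, 4, 4)
    λ_10+ρ ↦ (2, 1, 3, 5, 7)
    λ_11+ρ ↦ (8, 1, 2, 4, 11)
    λ_12+ρ ↦ (2, 5, 5, 2, 15)
    λ_13+ρ ↦ (2, 5, 5, 2, 15)
    λ_14+ρ ↦ (10, 1, 4, 13, 1)

Partition of {1..14} into 6 W_29-dot-orbits:

[[1, 4, 6, 14], [2, 3, 5, 8], [7, 9], [10], [11], [12, 13]]


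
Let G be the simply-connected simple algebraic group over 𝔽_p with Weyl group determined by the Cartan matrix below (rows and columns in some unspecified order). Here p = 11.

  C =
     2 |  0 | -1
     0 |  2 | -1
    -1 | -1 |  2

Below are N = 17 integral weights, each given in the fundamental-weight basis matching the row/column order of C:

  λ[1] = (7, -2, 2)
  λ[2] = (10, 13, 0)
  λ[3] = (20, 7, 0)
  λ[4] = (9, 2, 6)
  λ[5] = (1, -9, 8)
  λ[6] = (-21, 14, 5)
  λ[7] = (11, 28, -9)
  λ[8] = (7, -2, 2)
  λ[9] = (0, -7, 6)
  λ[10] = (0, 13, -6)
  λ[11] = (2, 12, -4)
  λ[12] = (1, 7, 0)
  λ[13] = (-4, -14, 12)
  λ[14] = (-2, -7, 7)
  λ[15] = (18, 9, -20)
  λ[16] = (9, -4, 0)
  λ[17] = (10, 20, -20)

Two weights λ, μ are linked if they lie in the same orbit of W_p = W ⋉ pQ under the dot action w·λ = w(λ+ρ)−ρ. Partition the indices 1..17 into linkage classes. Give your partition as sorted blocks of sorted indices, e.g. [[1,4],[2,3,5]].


Root system A_3: the 3×3 matrix C matches after relabeling.

Each λ_j+ρ reduced to Ā_11; 3-tuples below use C's row order:

  λ_1+ρ ↦ (8, 1, 2) · λ_2+ρ ↦ (0, 3, 1) · λ_3+ρ ↦ (8, 1, 2) · λ_4+ρ ↦ (1, 6, 1) · λ_5+ρ ↦ (2, 8, 1) · λ_6+ρ ↦ (1, 6, 1) · λ_7+ρ ↦ (0, 3, 1) · λ_8+ρ ↦ (8, 1, 2) · λ_9+ρ ↦ (1, 6, 1) · λ_10+ρ ↦ (1, 6, 1) · λ_11+ρ ↦ (2, 8, 1) · λ_12+ρ ↦ (2, 8, 1) · λ_13+ρ ↦ (2, 8, 1) · λ_14+ρ ↦ (1, 6, 1) · λ_15+ρ ↦ (8, 1, 2) · λ_16+ρ ↦ (8, 1, 2) · λ_17+ρ ↦ (2, 8, 1)

Partition of {1..17} into 4 W_11-dot-orbits:

[[1, 3, 8, 15, 16], [2, 7], [4, 6, 9, 10, 14], [5, 11, 12, 13, 17]]


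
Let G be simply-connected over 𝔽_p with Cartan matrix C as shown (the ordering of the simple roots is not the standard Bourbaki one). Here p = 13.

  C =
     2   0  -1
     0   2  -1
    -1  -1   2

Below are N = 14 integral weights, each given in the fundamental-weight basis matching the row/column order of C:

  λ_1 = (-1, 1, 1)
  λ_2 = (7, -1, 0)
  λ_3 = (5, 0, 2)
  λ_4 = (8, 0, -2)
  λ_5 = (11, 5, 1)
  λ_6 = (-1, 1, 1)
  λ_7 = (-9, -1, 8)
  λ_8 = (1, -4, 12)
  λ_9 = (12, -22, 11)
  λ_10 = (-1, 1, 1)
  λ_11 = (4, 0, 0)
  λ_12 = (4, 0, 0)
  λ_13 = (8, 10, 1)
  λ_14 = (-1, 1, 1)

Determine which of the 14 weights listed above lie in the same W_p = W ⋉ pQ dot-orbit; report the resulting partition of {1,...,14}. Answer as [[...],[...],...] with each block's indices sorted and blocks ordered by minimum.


Cartan matrix: type A_3 (|W|=24); un-permuting the 3 rows.

Alcove-folded reps (p=13, 14 weights, presented ϖ-order):

  λ_1 → (0, 2, 2)
  λ_2 → (8, 0, 1)
  λ_3 → (6, 1, 3)
  λ_4 → (8, 0, 1)
  λ_5 → (5, 1, 1)
  λ_6 → (0, 2, 2)
  λ_7 → (8, 0, 1)
  λ_8 → (0, 1, 10)
  λ_9 → (8, 0, 1)
  λ_10 → (0, 2, 2)
  λ_11 → (5, 1, 1)
  λ_12 → (5, 1, 1)
  λ_13 → (0, 2, 2)
  λ_14 → (0, 2, 2)

Partition of {1..14} into 5 W_13-dot-orbits:

[[1, 6, 10, 13, 14], [2, 4, 7, 9], [3], [5, 11, 12], [8]]


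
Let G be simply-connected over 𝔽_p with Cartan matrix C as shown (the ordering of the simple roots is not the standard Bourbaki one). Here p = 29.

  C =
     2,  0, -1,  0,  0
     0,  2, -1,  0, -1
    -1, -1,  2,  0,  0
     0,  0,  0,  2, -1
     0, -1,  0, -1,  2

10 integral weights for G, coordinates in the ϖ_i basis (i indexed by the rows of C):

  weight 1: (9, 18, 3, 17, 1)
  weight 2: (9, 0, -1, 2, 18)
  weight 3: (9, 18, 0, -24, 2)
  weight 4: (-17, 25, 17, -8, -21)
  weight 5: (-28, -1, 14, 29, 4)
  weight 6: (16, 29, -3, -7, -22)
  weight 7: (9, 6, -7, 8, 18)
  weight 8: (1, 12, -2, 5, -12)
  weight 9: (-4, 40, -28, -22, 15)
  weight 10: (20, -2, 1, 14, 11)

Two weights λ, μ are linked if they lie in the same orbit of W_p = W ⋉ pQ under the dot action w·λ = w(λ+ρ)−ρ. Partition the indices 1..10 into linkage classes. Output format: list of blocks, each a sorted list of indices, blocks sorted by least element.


Cartan matrix: type A_5 (|W|=720); un-permuting the 5 rows.

Alcove-folded reps (p=29, 10 weights, presented ϖ-order):

  1: (4, 5, 10, 2, 4) · 2: (6, 1, 0, 1, 18) · 3: (6, 1, 0, 1, 18) · 4: (1, 1, 1, 5, 6) · 5: (0, 1, 5, 2, 6) · 6: (1, 1, 1, 5, 6) · 7: (6, 1, 0, 1, 18) · 8: (1, 1, 1, 5, 6) · 9: (1, 1, 1, 5, 6) · 10: (1, 1, 1, 5, 6)

Partition of {1..10} into 4 W_29-dot-orbits:

[[1], [2, 3, 7], [4, 6, 8, 9, 10], [5]]


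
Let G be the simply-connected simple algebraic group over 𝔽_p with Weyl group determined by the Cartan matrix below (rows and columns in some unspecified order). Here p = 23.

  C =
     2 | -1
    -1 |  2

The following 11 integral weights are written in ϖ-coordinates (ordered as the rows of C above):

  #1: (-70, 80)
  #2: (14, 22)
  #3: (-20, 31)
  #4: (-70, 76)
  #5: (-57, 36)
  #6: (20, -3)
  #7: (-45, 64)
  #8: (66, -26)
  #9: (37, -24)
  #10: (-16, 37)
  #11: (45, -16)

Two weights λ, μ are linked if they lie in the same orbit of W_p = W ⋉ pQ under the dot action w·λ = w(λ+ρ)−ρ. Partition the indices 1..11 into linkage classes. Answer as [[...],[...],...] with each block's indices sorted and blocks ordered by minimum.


Dynkin diagram of C (from the 2 off-diagonal −1 entries): A_2.

Alcove-folded reps (p=23, 11 weights, presented ϖ-order):

  [1] (0, 12) · [2] (0, 8) · [3] (10, 4) · [4] (0, 8) · [5] (10, 4) · [6] (19, 2) · [7] (19, 2) · [8] (19, 2) · [9] (0, 8) · [10] (0, 8) · [11] (0, 8)

Linkage partition of the 11 weights (4 classes, p=23):

[[1], [2, 4, 9, 10, 11], [3, 5], [6, 7, 8]]


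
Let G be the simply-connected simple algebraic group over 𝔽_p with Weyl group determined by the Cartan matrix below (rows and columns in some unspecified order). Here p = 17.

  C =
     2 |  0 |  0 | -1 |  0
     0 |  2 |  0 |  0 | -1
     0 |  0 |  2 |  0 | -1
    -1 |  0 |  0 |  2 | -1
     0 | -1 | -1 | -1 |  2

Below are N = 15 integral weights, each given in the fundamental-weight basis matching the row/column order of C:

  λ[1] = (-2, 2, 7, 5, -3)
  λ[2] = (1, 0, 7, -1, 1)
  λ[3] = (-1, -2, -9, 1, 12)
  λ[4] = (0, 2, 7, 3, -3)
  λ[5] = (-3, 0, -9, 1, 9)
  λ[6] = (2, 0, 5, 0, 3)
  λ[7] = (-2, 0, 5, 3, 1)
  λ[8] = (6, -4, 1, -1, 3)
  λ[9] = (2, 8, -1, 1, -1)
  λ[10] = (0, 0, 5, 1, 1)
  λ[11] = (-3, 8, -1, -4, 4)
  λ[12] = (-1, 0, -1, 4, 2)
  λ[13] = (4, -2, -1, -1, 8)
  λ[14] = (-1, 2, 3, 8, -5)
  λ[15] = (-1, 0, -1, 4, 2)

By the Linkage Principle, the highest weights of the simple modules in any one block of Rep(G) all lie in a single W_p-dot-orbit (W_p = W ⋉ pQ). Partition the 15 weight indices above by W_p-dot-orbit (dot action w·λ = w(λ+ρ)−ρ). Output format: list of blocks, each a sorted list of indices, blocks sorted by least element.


Type D_5, rank 5, |W|=1920; reorder rows/cols to standard.

Folding the 15 weights λ_j+ρ into Ā_17 (reps in the given 5-coord order):

    λ_1+ρ ↦ (1, 1, 6, 2, 2)
    λ_2+ρ ↦ (2, 1, 8, 0, 2)
    λ_3+ρ ↦ (2, 1, 8, 0, 2)
    λ_4+ρ ↦ (1, 1, 6, 2, 2)
    λ_5+ρ ↦ (2, 1, 8, 0, 2)
    λ_6+ρ ↦ (1, 1, 6, 2, 2)
    λ_7+ρ ↦ (1, 1, 6, 2, 2)
    λ_8+ρ ↦ (7, 3, 2, 0, 1)
    λ_9+ρ ↦ (3, 9, 0, 2, 0)
    λ_10+ρ ↦ (1, 1, 6, 2, 2)
    λ_11+ρ ↦ (3, 9, 0, 2, 0)
    λ_12+ρ ↦ (0, 1, 0, 5, 3)
    λ_13+ρ ↦ (0, 1, 0, 5, 3)
    λ_14+ρ ↦ (0, 1, 0, 5, 3)
    λ_15+ρ ↦ (0, 1, 0, 5, 3)

Partition of {1..15} into 5 W_17-dot-orbits:

[[1, 4, 6, 7, 10], [2, 3, 5], [8], [9, 11], [12, 13, 14, 15]]


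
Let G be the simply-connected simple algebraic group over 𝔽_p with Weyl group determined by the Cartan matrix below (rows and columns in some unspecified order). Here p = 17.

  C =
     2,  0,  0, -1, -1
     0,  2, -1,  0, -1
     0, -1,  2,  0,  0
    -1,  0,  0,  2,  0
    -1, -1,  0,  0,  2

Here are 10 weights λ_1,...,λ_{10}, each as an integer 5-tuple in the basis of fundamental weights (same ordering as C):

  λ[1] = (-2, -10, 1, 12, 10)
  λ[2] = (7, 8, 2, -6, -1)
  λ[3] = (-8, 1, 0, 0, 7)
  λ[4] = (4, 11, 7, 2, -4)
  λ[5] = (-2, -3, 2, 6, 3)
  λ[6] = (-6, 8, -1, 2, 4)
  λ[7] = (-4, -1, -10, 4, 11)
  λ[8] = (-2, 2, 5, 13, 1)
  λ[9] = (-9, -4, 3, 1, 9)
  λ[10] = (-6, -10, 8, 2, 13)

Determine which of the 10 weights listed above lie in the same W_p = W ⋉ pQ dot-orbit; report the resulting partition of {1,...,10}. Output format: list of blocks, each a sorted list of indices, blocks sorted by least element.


Root system A_5: the 5×5 matrix C matches after relabeling.

λ_j+ρ reflected into Ā_17 (⟨·,θ^∨⟩≤17); 5-tuples as given:

  1: (1, 2, 1, 6, 1) · 2: (3, 9, 0, 2, 0) · 3: (1, 2, 1, 6, 1) · 4: (3, 9, 0, 2, 0) · 5: (1, 2, 1, 6, 1) · 6: (3, 9, 0, 2, 0) · 7: (3, 9, 0, 2, 0) · 8: (1, 2, 1, 6, 1) · 9: (1, 2, 1, 6, 1) · 10: (3, 9, 0, 2, 0)

The 10 indices split into 2 linkage classes (same alcove rep ⇔ same W_17-dot-orbit):

[[1, 3, 5, 8, 9], [2, 4, 6, 7, 10]]
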